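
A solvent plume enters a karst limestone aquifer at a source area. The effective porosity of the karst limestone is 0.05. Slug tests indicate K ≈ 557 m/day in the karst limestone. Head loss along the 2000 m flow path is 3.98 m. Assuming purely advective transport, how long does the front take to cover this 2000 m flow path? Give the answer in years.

0.247

Hydraulic gradient i = Δh / L = 3.98 / 2000 = 0.001990.
Darcy flux q = K · i = 557.0 × 0.001990 = 1.108 m/day.
Seepage velocity v = q / n_e = 1.108 / 0.05 = 22.17 m/day.
Travel time t = L / v = 2000 / 22.17 = 90.22 days = 0.2470 years.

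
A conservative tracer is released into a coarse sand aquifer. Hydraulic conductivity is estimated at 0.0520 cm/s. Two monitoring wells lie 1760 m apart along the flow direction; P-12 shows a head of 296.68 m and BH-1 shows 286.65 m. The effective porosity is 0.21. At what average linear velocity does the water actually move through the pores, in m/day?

1.22

Convert K: 0.0520 cm/s × 864 = 44.93 m/day.
Hydraulic gradient i = (296.68 − 286.65) / 1760 = 10.03 / 1760 = 0.005699.
Darcy flux q = K · i = 44.93 × 0.005699 = 0.2560 m/day.
Seepage velocity v = q / n_e = 0.2560 / 0.21 = 1.219 m/day.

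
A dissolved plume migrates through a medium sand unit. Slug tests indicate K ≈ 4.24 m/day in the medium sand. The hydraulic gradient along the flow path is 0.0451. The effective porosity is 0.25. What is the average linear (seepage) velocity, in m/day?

0.765

Hydraulic gradient i = 0.0451.
Darcy flux q = K · i = 4.240 × 0.04510 = 0.1912 m/day.
Seepage velocity v = q / n_e = 0.1912 / 0.25 = 0.7649 m/day.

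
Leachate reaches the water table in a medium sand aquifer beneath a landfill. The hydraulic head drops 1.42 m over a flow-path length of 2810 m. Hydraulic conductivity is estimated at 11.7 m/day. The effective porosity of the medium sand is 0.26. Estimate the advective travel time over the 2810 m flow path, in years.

338

Hydraulic gradient i = Δh / L = 1.42 / 2810 = 0.0005053.
Darcy flux q = K · i = 11.70 × 0.0005053 = 0.005912 m/day.
Seepage velocity v = q / n_e = 0.005912 / 0.26 = 0.02274 m/day.
Travel time t = L / v = 2810 / 0.02274 = 1.236e+05 days = 338.3 years.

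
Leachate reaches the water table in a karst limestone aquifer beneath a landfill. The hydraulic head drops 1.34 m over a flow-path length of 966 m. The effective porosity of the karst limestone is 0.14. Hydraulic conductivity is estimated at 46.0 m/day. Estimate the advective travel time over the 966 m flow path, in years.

5.80

Hydraulic gradient i = Δh / L = 1.34 / 966 = 0.001387.
Darcy flux q = K · i = 46.00 × 0.001387 = 0.06381 m/day.
Seepage velocity v = q / n_e = 0.06381 / 0.14 = 0.4558 m/day.
Travel time t = L / v = 966 / 0.4558 = 2119 days = 5.803 years.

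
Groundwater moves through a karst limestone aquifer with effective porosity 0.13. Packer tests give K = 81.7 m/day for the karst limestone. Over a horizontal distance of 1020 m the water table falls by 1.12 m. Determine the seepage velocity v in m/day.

Hydraulic gradient i = Δh / L = 1.12 / 1020 = 0.001098.
Darcy flux q = K · i = 81.70 × 0.001098 = 0.08971 m/day.
Seepage velocity v = q / n_e = 0.08971 / 0.13 = 0.6901 m/day.

0.690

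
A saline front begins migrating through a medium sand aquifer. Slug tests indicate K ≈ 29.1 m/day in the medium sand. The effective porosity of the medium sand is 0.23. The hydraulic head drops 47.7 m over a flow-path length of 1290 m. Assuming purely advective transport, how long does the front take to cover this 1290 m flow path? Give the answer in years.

Hydraulic gradient i = Δh / L = 47.7 / 1290 = 0.03698.
Darcy flux q = K · i = 29.10 × 0.03698 = 1.076 m/day.
Seepage velocity v = q / n_e = 1.076 / 0.23 = 4.678 m/day.
Travel time t = L / v = 1290 / 4.678 = 275.7 days = 0.7549 years.

0.755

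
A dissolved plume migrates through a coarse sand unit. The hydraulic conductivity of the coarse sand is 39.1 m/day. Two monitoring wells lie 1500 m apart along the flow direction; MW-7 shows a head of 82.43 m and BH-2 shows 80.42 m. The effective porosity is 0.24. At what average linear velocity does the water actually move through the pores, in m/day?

0.218

Hydraulic gradient i = (82.43 − 80.42) / 1500 = 2.01 / 1500 = 0.001340.
Darcy flux q = K · i = 39.10 × 0.001340 = 0.05239 m/day.
Seepage velocity v = q / n_e = 0.05239 / 0.24 = 0.2183 m/day.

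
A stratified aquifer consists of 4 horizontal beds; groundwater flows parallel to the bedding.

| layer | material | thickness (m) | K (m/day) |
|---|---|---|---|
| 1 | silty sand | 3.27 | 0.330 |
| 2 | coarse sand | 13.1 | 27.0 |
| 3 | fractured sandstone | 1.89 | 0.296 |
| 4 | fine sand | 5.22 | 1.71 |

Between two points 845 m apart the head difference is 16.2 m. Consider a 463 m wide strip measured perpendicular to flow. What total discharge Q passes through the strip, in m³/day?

3230

Flow is parallel to layering, so each bed carries its own Darcy discharge and the transmissivities add.
Σ(K_i·b_i) = 0.330×3.27 + 27.0×13.1 + 0.296×1.89 + 1.71×5.22 = 364.3 m²/day.
Hydraulic gradient i = Δh / L = 16.2 / 845 = 0.01917.
Q = Σ(K_i·b_i) · W · i = 364.3 × 463 × 0.01917 = 3233 m³/day.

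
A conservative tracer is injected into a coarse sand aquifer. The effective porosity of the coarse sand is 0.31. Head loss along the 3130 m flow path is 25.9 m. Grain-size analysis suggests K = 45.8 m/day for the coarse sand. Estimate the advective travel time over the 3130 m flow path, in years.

7.01

Hydraulic gradient i = Δh / L = 25.9 / 3130 = 0.008275.
Darcy flux q = K · i = 45.80 × 0.008275 = 0.3790 m/day.
Seepage velocity v = q / n_e = 0.3790 / 0.31 = 1.223 m/day.
Travel time t = L / v = 3130 / 1.223 = 2560 days = 7.010 years.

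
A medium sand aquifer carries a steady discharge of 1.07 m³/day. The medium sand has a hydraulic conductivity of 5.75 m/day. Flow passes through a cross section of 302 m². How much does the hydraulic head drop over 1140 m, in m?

0.702

From Q = K·A·i, i = Q / (K·A) = 1.07 / (5.750 × 302.0) = 0.0006162.
Head loss Δh = i · L = 0.0006162 × 1140 = 0.7024 m.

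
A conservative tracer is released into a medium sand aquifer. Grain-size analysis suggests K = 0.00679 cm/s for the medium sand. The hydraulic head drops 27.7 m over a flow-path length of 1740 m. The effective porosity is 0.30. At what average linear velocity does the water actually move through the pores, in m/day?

0.311

Convert K: 0.00679 cm/s × 864 = 5.867 m/day.
Hydraulic gradient i = Δh / L = 27.7 / 1740 = 0.01592.
Darcy flux q = K · i = 5.867 × 0.01592 = 0.09339 m/day.
Seepage velocity v = q / n_e = 0.09339 / 0.30 = 0.3113 m/day.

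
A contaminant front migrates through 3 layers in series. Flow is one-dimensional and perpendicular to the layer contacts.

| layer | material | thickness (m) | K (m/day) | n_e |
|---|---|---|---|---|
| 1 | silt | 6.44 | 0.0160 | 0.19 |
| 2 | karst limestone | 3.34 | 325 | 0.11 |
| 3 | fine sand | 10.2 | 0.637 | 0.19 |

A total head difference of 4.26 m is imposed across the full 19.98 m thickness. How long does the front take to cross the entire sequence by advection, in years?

0.949

With flow normal to the layers, continuity requires the same specific discharge q through every layer.
Σ(b_i/K_i) = 6.44/0.0160 + 3.34/325 + 10.2/0.637 = 418.5 d.
q = Δh / Σ(b_i/K_i) = 4.26 / 418.5 = 0.01018 m/day.
In each layer the seepage velocity is v_i = q/n_i, so the layer transit time is t_i = b_i·n_i / q:
  layer 1 (silt): t_1 = 6.44 × 0.19 / 0.01018 = 120.2 d
  layer 2 (karst limestone): t_2 = 3.34 × 0.11 / 0.01018 = 36.10 d
  layer 3 (fine sand): t_3 = 10.2 × 0.19 / 0.01018 = 190.4 d
Total t = Σ t_i = 346.7 days = 0.9492 years.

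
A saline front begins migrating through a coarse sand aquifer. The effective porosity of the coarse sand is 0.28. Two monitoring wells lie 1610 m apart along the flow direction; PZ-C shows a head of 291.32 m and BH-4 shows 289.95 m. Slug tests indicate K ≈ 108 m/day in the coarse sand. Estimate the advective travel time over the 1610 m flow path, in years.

13.4

Hydraulic gradient i = (291.32 − 289.95) / 1610 = 1.37 / 1610 = 0.0008509.
Darcy flux q = K · i = 108.0 × 0.0008509 = 0.09190 m/day.
Seepage velocity v = q / n_e = 0.09190 / 0.28 = 0.3282 m/day.
Travel time t = L / v = 1610 / 0.3282 = 4905 days = 13.43 years.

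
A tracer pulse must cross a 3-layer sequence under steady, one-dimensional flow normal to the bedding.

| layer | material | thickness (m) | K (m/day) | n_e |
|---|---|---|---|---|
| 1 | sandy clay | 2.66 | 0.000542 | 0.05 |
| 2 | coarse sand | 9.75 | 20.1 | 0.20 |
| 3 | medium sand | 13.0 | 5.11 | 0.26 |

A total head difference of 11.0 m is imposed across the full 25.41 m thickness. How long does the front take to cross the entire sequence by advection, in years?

6.68

With flow normal to the layers, continuity requires the same specific discharge q through every layer.
Σ(b_i/K_i) = 2.66/0.000542 + 9.75/20.1 + 13.0/5.11 = 4911 d.
q = Δh / Σ(b_i/K_i) = 11.0 / 4911 = 0.002240 m/day.
In each layer the seepage velocity is v_i = q/n_i, so the layer transit time is t_i = b_i·n_i / q:
  layer 1 (sandy clay): t_1 = 2.66 × 0.05 / 0.002240 = 59.38 d
  layer 2 (coarse sand): t_2 = 9.75 × 0.20 / 0.002240 = 870.5 d
  layer 3 (medium sand): t_3 = 13.0 × 0.26 / 0.002240 = 1509 d
Total t = Σ t_i = 2439 days = 6.677 years.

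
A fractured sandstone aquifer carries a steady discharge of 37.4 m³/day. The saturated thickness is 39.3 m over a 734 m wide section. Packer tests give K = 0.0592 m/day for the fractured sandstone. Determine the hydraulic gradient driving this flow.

Cross-sectional area A = 734 × 39.3 = 28846 m².
From Q = K·A·i, i = Q / (K·A) = 37.4 / (0.05920 × 28846) = 0.02190.

0.0219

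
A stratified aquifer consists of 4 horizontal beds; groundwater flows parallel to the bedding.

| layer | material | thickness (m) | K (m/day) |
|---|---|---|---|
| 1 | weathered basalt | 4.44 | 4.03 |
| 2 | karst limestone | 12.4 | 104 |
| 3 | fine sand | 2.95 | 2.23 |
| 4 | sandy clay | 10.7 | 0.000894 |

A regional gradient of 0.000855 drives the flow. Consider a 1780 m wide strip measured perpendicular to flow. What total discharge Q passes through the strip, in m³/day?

2000

Flow is parallel to layering, so each bed carries its own Darcy discharge and the transmissivities add.
Σ(K_i·b_i) = 4.03×4.44 + 104×12.4 + 2.23×2.95 + 0.000894×10.7 = 1314 m²/day.
Hydraulic gradient i = 0.000855.
Q = Σ(K_i·b_i) · W · i = 1314 × 1780 × 0.0008550 = 2000 m³/day.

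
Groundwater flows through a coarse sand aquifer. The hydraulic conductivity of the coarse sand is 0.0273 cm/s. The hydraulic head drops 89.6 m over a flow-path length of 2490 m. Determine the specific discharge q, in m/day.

0.849

Convert K: 0.0273 cm/s × 864 = 23.59 m/day.
Hydraulic gradient i = Δh / L = 89.6 / 2490 = 0.03598.
Specific discharge q = K · i = 23.59 × 0.03598 = 0.8488 m/day.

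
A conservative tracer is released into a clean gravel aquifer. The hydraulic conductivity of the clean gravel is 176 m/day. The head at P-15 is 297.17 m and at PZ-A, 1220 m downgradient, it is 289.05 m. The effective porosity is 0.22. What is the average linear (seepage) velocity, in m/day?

5.32

Hydraulic gradient i = (297.17 − 289.05) / 1220 = 8.12 / 1220 = 0.006656.
Darcy flux q = K · i = 176.0 × 0.006656 = 1.171 m/day.
Seepage velocity v = q / n_e = 1.171 / 0.22 = 5.325 m/day.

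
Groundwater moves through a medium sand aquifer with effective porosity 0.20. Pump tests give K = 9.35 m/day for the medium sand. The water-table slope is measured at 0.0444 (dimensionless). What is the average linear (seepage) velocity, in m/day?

Hydraulic gradient i = 0.0444.
Darcy flux q = K · i = 9.350 × 0.04440 = 0.4151 m/day.
Seepage velocity v = q / n_e = 0.4151 / 0.20 = 2.076 m/day.

2.08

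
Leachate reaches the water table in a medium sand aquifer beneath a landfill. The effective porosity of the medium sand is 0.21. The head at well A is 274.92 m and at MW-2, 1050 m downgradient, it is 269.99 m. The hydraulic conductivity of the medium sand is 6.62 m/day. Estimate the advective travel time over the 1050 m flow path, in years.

19.4

Hydraulic gradient i = (274.92 − 269.99) / 1050 = 4.93 / 1050 = 0.004695.
Darcy flux q = K · i = 6.620 × 0.004695 = 0.03108 m/day.
Seepage velocity v = q / n_e = 0.03108 / 0.21 = 0.1480 m/day.
Travel time t = L / v = 1050 / 0.1480 = 7094 days = 19.42 years.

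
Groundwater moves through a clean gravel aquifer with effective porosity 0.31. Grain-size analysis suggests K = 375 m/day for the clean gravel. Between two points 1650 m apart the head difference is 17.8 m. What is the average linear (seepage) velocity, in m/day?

Hydraulic gradient i = Δh / L = 17.8 / 1650 = 0.01079.
Darcy flux q = K · i = 375.0 × 0.01079 = 4.045 m/day.
Seepage velocity v = q / n_e = 4.045 / 0.31 = 13.05 m/day.

13.0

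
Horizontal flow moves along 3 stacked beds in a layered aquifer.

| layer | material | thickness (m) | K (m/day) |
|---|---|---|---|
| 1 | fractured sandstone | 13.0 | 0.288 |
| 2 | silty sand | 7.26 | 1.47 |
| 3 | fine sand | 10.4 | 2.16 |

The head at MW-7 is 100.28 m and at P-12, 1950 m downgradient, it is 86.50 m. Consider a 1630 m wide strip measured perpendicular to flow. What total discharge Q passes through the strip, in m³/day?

425

Flow is parallel to layering, so each bed carries its own Darcy discharge and the transmissivities add.
Σ(K_i·b_i) = 0.288×13.0 + 1.47×7.26 + 2.16×10.4 = 36.88 m²/day.
Hydraulic gradient i = (100.28 − 86.50) / 1950 = 13.78 / 1950 = 0.007067.
Q = Σ(K_i·b_i) · W · i = 36.88 × 1630 × 0.007067 = 424.8 m³/day.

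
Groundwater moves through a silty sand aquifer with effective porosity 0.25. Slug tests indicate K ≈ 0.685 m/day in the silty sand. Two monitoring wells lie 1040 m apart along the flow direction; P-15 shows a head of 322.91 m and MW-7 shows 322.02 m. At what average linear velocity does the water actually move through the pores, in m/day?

Hydraulic gradient i = (322.91 − 322.02) / 1040 = 0.89 / 1040 = 0.0008558.
Darcy flux q = K · i = 0.6850 × 0.0008558 = 0.0005862 m/day.
Seepage velocity v = q / n_e = 0.0005862 / 0.25 = 0.002345 m/day.

0.00234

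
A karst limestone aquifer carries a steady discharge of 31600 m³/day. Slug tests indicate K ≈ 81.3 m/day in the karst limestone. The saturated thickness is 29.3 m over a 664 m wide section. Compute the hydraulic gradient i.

Cross-sectional area A = 664 × 29.3 = 19455 m².
From Q = K·A·i, i = Q / (K·A) = 31600 / (81.30 × 19455) = 0.01998.

0.0200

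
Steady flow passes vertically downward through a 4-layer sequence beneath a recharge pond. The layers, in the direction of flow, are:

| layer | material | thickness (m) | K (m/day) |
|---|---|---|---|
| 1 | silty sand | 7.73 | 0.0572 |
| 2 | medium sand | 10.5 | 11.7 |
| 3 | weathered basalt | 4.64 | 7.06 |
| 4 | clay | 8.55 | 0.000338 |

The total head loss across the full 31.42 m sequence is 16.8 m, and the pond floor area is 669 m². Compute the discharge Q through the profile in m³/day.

0.442

Flow is perpendicular to layering, so the layers act in series and the equivalent K is the thickness-weighted harmonic mean.
Total thickness L = 7.73 + 10.5 + 4.64 + 8.55 = 31.42 m.
Σ(b_i/K_i) = 7.73/0.0572 + 10.5/11.7 + 4.64/7.06 + 8.55/0.000338 = 25433 d.
K_eq = L / Σ(b_i/K_i) = 31.42 / 25433 = 0.001235 m/day.
Q = K_eq · A · (Δh/L) = 0.001235 × 669 × (16.8/31.42) = 0.4419 m³/day.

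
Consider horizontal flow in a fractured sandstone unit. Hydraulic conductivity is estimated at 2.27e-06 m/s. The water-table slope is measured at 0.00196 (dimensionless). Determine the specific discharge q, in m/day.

0.000384

Convert K: 2.27e-06 m/s × 86400 = 0.1961 m/day.
Hydraulic gradient i = 0.00196.
Specific discharge q = K · i = 0.1961 × 0.001960 = 0.0003844 m/day.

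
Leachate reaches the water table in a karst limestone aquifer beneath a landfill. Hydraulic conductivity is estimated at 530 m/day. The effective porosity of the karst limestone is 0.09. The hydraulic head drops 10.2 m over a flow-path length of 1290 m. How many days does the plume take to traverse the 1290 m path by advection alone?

Hydraulic gradient i = Δh / L = 10.2 / 1290 = 0.007907.
Darcy flux q = K · i = 530.0 × 0.007907 = 4.191 m/day.
Seepage velocity v = q / n_e = 4.191 / 0.09 = 46.56 m/day.
Travel time t = L / v = 1290 / 46.56 = 27.70 days.

27.7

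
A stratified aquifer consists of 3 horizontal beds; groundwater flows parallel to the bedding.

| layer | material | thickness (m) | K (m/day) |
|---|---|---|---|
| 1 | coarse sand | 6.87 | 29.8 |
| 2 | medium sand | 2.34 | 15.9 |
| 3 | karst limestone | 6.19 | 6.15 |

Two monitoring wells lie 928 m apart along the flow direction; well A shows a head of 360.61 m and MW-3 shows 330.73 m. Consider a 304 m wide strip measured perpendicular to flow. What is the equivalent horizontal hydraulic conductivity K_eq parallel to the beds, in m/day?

Flow is parallel to layering, so each bed carries its own Darcy discharge and the transmissivities add.
Σ(K_i·b_i) = 29.8×6.87 + 15.9×2.34 + 6.15×6.19 = 280.0 m²/day.
Total thickness b = 15.40 m, so K_eq = Σ(K_i·b_i)/b = 18.18 m/day.

18.2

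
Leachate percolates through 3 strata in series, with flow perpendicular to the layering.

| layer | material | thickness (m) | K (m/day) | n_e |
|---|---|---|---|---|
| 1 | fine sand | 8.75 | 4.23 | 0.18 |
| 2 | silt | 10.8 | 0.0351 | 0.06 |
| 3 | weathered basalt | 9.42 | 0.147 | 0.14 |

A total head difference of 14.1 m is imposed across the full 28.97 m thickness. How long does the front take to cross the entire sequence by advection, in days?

93.9

With flow normal to the layers, continuity requires the same specific discharge q through every layer.
Σ(b_i/K_i) = 8.75/4.23 + 10.8/0.0351 + 9.42/0.147 = 373.8 d.
q = Δh / Σ(b_i/K_i) = 14.1 / 373.8 = 0.03772 m/day.
In each layer the seepage velocity is v_i = q/n_i, so the layer transit time is t_i = b_i·n_i / q:
  layer 1 (fine sand): t_1 = 8.75 × 0.18 / 0.03772 = 41.76 d
  layer 2 (silt): t_2 = 10.8 × 0.06 / 0.03772 = 17.18 d
  layer 3 (weathered basalt): t_3 = 9.42 × 0.14 / 0.03772 = 34.97 d
Total t = Σ t_i = 93.91 days.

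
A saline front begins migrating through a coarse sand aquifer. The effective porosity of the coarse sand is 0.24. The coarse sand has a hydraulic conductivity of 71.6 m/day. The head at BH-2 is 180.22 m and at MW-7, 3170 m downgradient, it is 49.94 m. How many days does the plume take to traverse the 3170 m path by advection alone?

Hydraulic gradient i = (180.22 − 49.94) / 3170 = 130.28 / 3170 = 0.04110.
Darcy flux q = K · i = 71.60 × 0.04110 = 2.943 m/day.
Seepage velocity v = q / n_e = 2.943 / 0.24 = 12.26 m/day.
Travel time t = L / v = 3170 / 12.26 = 258.5 days.

259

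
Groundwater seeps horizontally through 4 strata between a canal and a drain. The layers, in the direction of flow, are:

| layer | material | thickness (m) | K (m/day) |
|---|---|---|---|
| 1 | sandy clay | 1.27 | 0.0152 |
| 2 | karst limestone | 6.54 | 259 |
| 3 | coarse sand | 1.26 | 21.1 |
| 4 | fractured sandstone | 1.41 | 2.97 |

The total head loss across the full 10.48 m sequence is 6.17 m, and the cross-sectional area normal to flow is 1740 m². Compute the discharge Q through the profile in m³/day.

Flow is perpendicular to layering, so the layers act in series and the equivalent K is the thickness-weighted harmonic mean.
Total thickness L = 1.27 + 6.54 + 1.26 + 1.41 = 10.48 m.
Σ(b_i/K_i) = 1.27/0.0152 + 6.54/259 + 1.26/21.1 + 1.41/2.97 = 84.11 d.
K_eq = L / Σ(b_i/K_i) = 10.48 / 84.11 = 0.1246 m/day.
Q = K_eq · A · (Δh/L) = 0.1246 × 1740 × (6.17/10.48) = 127.6 m³/day.

128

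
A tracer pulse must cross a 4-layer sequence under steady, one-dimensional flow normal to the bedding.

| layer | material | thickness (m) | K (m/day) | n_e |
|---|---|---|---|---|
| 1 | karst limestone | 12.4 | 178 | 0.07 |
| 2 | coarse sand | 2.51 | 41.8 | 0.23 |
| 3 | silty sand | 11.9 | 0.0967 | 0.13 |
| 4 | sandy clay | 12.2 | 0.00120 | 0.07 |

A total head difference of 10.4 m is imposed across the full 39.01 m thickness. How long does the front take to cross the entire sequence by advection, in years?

With flow normal to the layers, continuity requires the same specific discharge q through every layer.
Σ(b_i/K_i) = 12.4/178 + 2.51/41.8 + 11.9/0.0967 + 12.2/0.00120 = 10290 d.
q = Δh / Σ(b_i/K_i) = 10.4 / 10290 = 0.001011 m/day.
In each layer the seepage velocity is v_i = q/n_i, so the layer transit time is t_i = b_i·n_i / q:
  layer 1 (karst limestone): t_1 = 12.4 × 0.07 / 0.001011 = 858.8 d
  layer 2 (coarse sand): t_2 = 2.51 × 0.23 / 0.001011 = 571.2 d
  layer 3 (silty sand): t_3 = 11.9 × 0.13 / 0.001011 = 1531 d
  layer 4 (sandy clay): t_4 = 12.2 × 0.07 / 0.001011 = 845.0 d
Total t = Σ t_i = 3806 days = 10.42 years.

10.4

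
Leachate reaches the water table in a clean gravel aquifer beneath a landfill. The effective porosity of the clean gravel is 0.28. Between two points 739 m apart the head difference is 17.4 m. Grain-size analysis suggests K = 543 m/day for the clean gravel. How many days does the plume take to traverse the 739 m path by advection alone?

Hydraulic gradient i = Δh / L = 17.4 / 739 = 0.02355.
Darcy flux q = K · i = 543.0 × 0.02355 = 12.79 m/day.
Seepage velocity v = q / n_e = 12.79 / 0.28 = 45.66 m/day.
Travel time t = L / v = 739 / 45.66 = 16.18 days.

16.2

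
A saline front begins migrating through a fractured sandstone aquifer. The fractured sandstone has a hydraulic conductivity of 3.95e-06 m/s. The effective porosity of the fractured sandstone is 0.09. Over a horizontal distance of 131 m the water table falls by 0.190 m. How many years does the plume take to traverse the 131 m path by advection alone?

Convert K: 3.95e-06 m/s × 86400 = 0.3413 m/day.
Hydraulic gradient i = Δh / L = 0.190 / 131 = 0.001450.
Darcy flux q = K · i = 0.3413 × 0.001450 = 0.0004950 m/day.
Seepage velocity v = q / n_e = 0.0004950 / 0.09 = 0.005500 m/day.
Travel time t = L / v = 131 / 0.005500 = 23819 days = 65.21 years.

65.2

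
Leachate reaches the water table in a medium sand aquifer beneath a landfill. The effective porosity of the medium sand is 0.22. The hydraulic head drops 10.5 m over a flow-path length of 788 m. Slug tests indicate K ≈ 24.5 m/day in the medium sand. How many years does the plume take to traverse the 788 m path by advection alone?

Hydraulic gradient i = Δh / L = 10.5 / 788 = 0.01332.
Darcy flux q = K · i = 24.50 × 0.01332 = 0.3265 m/day.
Seepage velocity v = q / n_e = 0.3265 / 0.22 = 1.484 m/day.
Travel time t = L / v = 788 / 1.484 = 531.0 days = 1.454 years.

1.45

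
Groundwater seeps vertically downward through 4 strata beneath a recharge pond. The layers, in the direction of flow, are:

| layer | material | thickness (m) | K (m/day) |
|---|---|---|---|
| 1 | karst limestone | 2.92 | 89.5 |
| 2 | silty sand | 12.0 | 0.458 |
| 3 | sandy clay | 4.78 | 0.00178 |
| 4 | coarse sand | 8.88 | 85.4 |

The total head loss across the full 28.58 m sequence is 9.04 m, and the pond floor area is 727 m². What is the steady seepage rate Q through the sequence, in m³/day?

Flow is perpendicular to layering, so the layers act in series and the equivalent K is the thickness-weighted harmonic mean.
Total thickness L = 2.92 + 12.0 + 4.78 + 8.88 = 28.58 m.
Σ(b_i/K_i) = 2.92/89.5 + 12.0/0.458 + 4.78/0.00178 + 8.88/85.4 = 2712 d.
K_eq = L / Σ(b_i/K_i) = 28.58 / 2712 = 0.01054 m/day.
Q = K_eq · A · (Δh/L) = 0.01054 × 727 × (9.04/28.58) = 2.424 m³/day.

2.42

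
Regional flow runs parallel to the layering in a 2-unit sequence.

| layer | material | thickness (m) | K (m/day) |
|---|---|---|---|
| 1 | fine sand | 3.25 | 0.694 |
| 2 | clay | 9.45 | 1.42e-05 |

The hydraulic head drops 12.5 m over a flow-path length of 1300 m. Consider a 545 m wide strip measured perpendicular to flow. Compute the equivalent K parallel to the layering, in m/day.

0.178

Flow is parallel to layering, so each bed carries its own Darcy discharge and the transmissivities add.
Σ(K_i·b_i) = 0.694×3.25 + 1.42e-05×9.45 = 2.256 m²/day.
Total thickness b = 12.70 m, so K_eq = Σ(K_i·b_i)/b = 0.1776 m/day.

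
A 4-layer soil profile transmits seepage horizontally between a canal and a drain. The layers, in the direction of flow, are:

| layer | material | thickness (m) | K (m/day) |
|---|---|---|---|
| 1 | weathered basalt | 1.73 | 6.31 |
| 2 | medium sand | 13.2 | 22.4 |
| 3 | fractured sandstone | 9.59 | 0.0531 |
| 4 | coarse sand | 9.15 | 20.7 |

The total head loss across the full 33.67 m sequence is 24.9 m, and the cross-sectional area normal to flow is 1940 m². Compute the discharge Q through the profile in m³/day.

Flow is perpendicular to layering, so the layers act in series and the equivalent K is the thickness-weighted harmonic mean.
Total thickness L = 1.73 + 13.2 + 9.59 + 9.15 = 33.67 m.
Σ(b_i/K_i) = 1.73/6.31 + 13.2/22.4 + 9.59/0.0531 + 9.15/20.7 = 181.9 d.
K_eq = L / Σ(b_i/K_i) = 33.67 / 181.9 = 0.1851 m/day.
Q = K_eq · A · (Δh/L) = 0.1851 × 1940 × (24.9/33.67) = 265.6 m³/day.

266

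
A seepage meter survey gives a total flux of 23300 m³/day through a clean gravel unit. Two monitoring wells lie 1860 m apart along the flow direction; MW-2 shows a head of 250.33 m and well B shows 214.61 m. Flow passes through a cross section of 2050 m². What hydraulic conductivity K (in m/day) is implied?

592

Hydraulic gradient i = (250.33 − 214.61) / 1860 = 35.72 / 1860 = 0.01920.
From Q = K·A·i, K = Q / (A·i) = 23300 / (2050 × 0.01920) = 591.8 m/day.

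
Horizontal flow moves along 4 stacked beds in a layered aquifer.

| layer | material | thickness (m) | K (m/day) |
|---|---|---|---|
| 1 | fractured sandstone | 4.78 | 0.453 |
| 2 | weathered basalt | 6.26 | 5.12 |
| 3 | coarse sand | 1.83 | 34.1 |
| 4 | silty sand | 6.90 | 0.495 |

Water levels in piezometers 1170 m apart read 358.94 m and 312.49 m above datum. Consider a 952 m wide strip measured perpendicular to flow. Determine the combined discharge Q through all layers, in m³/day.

Flow is parallel to layering, so each bed carries its own Darcy discharge and the transmissivities add.
Σ(K_i·b_i) = 0.453×4.78 + 5.12×6.26 + 34.1×1.83 + 0.495×6.90 = 100.0 m²/day.
Hydraulic gradient i = (358.94 − 312.49) / 1170 = 46.45 / 1170 = 0.03970.
Q = Σ(K_i·b_i) · W · i = 100.0 × 952 × 0.03970 = 3781 m³/day.

3780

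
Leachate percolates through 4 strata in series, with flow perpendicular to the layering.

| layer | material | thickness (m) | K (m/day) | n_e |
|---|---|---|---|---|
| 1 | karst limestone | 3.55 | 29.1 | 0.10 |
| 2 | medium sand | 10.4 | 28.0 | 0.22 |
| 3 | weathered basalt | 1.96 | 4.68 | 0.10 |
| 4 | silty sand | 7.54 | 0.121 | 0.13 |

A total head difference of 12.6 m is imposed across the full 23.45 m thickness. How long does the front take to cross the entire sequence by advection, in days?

With flow normal to the layers, continuity requires the same specific discharge q through every layer.
Σ(b_i/K_i) = 3.55/29.1 + 10.4/28.0 + 1.96/4.68 + 7.54/0.121 = 63.23 d.
q = Δh / Σ(b_i/K_i) = 12.6 / 63.23 = 0.1993 m/day.
In each layer the seepage velocity is v_i = q/n_i, so the layer transit time is t_i = b_i·n_i / q:
  layer 1 (karst limestone): t_1 = 3.55 × 0.10 / 0.1993 = 1.781 d
  layer 2 (medium sand): t_2 = 10.4 × 0.22 / 0.1993 = 11.48 d
  layer 3 (weathered basalt): t_3 = 1.96 × 0.10 / 0.1993 = 0.9835 d
  layer 4 (silty sand): t_4 = 7.54 × 0.13 / 0.1993 = 4.919 d
Total t = Σ t_i = 19.16 days.

19.2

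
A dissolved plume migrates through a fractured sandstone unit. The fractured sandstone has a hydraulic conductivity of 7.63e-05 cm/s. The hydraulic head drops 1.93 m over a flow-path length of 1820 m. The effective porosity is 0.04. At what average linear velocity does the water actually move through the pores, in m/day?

Convert K: 7.63e-05 cm/s × 864 = 0.06592 m/day.
Hydraulic gradient i = Δh / L = 1.93 / 1820 = 0.001060.
Darcy flux q = K · i = 0.06592 × 0.001060 = 6.991e-05 m/day.
Seepage velocity v = q / n_e = 6.991e-05 / 0.04 = 0.001748 m/day.

0.00175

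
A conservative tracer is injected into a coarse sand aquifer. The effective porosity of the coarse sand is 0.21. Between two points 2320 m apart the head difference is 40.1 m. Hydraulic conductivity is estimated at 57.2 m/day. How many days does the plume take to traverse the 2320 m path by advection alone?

Hydraulic gradient i = Δh / L = 40.1 / 2320 = 0.01728.
Darcy flux q = K · i = 57.20 × 0.01728 = 0.9887 m/day.
Seepage velocity v = q / n_e = 0.9887 / 0.21 = 4.708 m/day.
Travel time t = L / v = 2320 / 4.708 = 492.8 days.

493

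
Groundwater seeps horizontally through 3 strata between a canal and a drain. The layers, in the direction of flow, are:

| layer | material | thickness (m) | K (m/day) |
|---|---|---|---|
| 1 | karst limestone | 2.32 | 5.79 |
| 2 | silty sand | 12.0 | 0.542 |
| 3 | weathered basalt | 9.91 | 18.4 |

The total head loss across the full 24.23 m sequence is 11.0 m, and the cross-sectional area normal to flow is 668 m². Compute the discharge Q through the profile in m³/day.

Flow is perpendicular to layering, so the layers act in series and the equivalent K is the thickness-weighted harmonic mean.
Total thickness L = 2.32 + 12.0 + 9.91 = 24.23 m.
Σ(b_i/K_i) = 2.32/5.79 + 12.0/0.542 + 9.91/18.4 = 23.08 d.
K_eq = L / Σ(b_i/K_i) = 24.23 / 23.08 = 1.050 m/day.
Q = K_eq · A · (Δh/L) = 1.050 × 668 × (11.0/24.23) = 318.4 m³/day.

318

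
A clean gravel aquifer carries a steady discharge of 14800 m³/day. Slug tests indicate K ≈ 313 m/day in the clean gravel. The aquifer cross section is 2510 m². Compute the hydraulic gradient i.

From Q = K·A·i, i = Q / (K·A) = 14800 / (313.0 × 2510) = 0.01884.

0.0188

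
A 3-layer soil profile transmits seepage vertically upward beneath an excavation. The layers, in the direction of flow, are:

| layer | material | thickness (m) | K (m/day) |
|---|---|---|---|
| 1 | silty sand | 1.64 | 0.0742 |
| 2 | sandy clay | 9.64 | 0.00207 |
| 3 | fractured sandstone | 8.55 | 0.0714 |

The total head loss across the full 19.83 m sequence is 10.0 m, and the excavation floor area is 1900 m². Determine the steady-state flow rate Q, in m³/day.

Flow is perpendicular to layering, so the layers act in series and the equivalent K is the thickness-weighted harmonic mean.
Total thickness L = 1.64 + 9.64 + 8.55 = 19.83 m.
Σ(b_i/K_i) = 1.64/0.0742 + 9.64/0.00207 + 8.55/0.0714 = 4799 d.
K_eq = L / Σ(b_i/K_i) = 19.83 / 4799 = 0.004132 m/day.
Q = K_eq · A · (Δh/L) = 0.004132 × 1900 × (10.0/19.83) = 3.959 m³/day.

3.96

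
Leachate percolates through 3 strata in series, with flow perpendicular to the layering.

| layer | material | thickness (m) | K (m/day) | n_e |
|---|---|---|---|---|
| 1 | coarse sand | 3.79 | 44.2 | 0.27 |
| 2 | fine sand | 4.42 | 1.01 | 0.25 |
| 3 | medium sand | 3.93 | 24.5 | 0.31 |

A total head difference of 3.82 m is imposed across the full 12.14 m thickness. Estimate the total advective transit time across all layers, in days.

With flow normal to the layers, continuity requires the same specific discharge q through every layer.
Σ(b_i/K_i) = 3.79/44.2 + 4.42/1.01 + 3.93/24.5 = 4.622 d.
q = Δh / Σ(b_i/K_i) = 3.82 / 4.622 = 0.8264 m/day.
In each layer the seepage velocity is v_i = q/n_i, so the layer transit time is t_i = b_i·n_i / q:
  layer 1 (coarse sand): t_1 = 3.79 × 0.27 / 0.8264 = 1.238 d
  layer 2 (fine sand): t_2 = 4.42 × 0.25 / 0.8264 = 1.337 d
  layer 3 (medium sand): t_3 = 3.93 × 0.31 / 0.8264 = 1.474 d
Total t = Σ t_i = 4.050 days.

4.05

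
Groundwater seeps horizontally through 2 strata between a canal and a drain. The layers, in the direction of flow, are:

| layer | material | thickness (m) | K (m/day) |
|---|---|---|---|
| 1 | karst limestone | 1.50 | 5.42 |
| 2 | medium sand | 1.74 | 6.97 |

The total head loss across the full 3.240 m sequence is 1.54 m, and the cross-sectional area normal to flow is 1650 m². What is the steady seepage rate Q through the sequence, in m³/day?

Flow is perpendicular to layering, so the layers act in series and the equivalent K is the thickness-weighted harmonic mean.
Total thickness L = 1.50 + 1.74 = 3.240 m.
Σ(b_i/K_i) = 1.50/5.42 + 1.74/6.97 = 0.5264 d.
K_eq = L / Σ(b_i/K_i) = 3.240 / 0.5264 = 6.155 m/day.
Q = K_eq · A · (Δh/L) = 6.155 × 1650 × (1.54/3.240) = 4827 m³/day.

4830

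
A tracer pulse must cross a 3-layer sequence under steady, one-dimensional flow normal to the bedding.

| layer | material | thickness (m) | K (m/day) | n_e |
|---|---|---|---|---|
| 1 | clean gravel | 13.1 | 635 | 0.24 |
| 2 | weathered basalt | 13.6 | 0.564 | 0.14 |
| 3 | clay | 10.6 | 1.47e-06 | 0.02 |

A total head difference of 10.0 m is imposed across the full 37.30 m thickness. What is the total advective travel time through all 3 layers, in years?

With flow normal to the layers, continuity requires the same specific discharge q through every layer.
Σ(b_i/K_i) = 13.1/635 + 13.6/0.564 + 10.6/1.47e-06 = 7.211e+06 d.
q = Δh / Σ(b_i/K_i) = 10.0 / 7.211e+06 = 1.387e-06 m/day.
In each layer the seepage velocity is v_i = q/n_i, so the layer transit time is t_i = b_i·n_i / q:
  layer 1 (clean gravel): t_1 = 13.1 × 0.24 / 1.387e-06 = 2.267e+06 d
  layer 2 (weathered basalt): t_2 = 13.6 × 0.14 / 1.387e-06 = 1.373e+06 d
  layer 3 (clay): t_3 = 10.6 × 0.02 / 1.387e-06 = 1.529e+05 d
Total t = Σ t_i = 3.793e+06 days = 10384 years.

10400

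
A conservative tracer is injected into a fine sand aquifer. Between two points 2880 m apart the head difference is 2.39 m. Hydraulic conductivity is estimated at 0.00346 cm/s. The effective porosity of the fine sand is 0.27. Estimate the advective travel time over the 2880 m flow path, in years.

Convert K: 0.00346 cm/s × 864 = 2.989 m/day.
Hydraulic gradient i = Δh / L = 2.39 / 2880 = 0.0008299.
Darcy flux q = K · i = 2.989 × 0.0008299 = 0.002481 m/day.
Seepage velocity v = q / n_e = 0.002481 / 0.27 = 0.009188 m/day.
Travel time t = L / v = 2880 / 0.009188 = 3.134e+05 days = 858.2 years.

858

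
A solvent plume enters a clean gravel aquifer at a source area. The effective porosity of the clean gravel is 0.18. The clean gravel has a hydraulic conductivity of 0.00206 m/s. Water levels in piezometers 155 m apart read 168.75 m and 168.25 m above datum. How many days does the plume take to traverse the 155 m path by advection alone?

48.6

Convert K: 0.00206 m/s × 86400 = 178.0 m/day.
Hydraulic gradient i = (168.75 − 168.25) / 155 = 0.5 / 155 = 0.003226.
Darcy flux q = K · i = 178.0 × 0.003226 = 0.5741 m/day.
Seepage velocity v = q / n_e = 0.5741 / 0.18 = 3.190 m/day.
Travel time t = L / v = 155 / 3.190 = 48.59 days.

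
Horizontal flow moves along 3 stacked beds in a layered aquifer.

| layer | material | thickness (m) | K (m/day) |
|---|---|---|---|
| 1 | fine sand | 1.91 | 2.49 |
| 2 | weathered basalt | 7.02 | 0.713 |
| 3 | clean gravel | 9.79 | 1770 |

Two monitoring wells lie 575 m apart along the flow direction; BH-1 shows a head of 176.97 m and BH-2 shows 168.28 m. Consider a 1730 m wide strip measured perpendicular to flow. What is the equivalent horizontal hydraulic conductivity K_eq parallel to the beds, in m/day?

Flow is parallel to layering, so each bed carries its own Darcy discharge and the transmissivities add.
Σ(K_i·b_i) = 2.49×1.91 + 0.713×7.02 + 1770×9.79 = 17338 m²/day.
Total thickness b = 18.72 m, so K_eq = Σ(K_i·b_i)/b = 926.2 m/day.

926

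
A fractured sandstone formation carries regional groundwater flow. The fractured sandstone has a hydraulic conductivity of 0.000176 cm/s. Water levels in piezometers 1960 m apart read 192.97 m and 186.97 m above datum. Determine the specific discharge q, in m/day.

Convert K: 0.000176 cm/s × 864 = 0.1521 m/day.
Hydraulic gradient i = (192.97 − 186.97) / 1960 = 6 / 1960 = 0.003061.
Specific discharge q = K · i = 0.1521 × 0.003061 = 0.0004655 m/day.

0.000466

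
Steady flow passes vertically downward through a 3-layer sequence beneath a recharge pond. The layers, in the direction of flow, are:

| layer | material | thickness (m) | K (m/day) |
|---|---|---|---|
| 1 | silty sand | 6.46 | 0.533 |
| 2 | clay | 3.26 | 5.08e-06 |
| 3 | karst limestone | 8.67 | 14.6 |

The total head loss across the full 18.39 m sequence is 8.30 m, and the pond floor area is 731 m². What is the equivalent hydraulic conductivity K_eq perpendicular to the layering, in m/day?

2.87e-05

Flow is perpendicular to layering, so the layers act in series and the equivalent K is the thickness-weighted harmonic mean.
Total thickness L = 6.46 + 3.26 + 8.67 = 18.39 m.
Σ(b_i/K_i) = 6.46/0.533 + 3.26/5.08e-06 + 8.67/14.6 = 6.417e+05 d.
K_eq = L / Σ(b_i/K_i) = 18.39 / 6.417e+05 = 2.866e-05 m/day.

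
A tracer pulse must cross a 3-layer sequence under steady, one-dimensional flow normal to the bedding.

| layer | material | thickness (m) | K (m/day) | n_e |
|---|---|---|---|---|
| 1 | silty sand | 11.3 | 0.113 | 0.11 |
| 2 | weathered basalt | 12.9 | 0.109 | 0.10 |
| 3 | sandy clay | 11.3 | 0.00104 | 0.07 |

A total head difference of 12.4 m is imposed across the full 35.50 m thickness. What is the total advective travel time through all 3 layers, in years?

8.13

With flow normal to the layers, continuity requires the same specific discharge q through every layer.
Σ(b_i/K_i) = 11.3/0.113 + 12.9/0.109 + 11.3/0.00104 = 11084 d.
q = Δh / Σ(b_i/K_i) = 12.4 / 11084 = 0.001119 m/day.
In each layer the seepage velocity is v_i = q/n_i, so the layer transit time is t_i = b_i·n_i / q:
  layer 1 (silty sand): t_1 = 11.3 × 0.11 / 0.001119 = 1111 d
  layer 2 (weathered basalt): t_2 = 12.9 × 0.10 / 0.001119 = 1153 d
  layer 3 (sandy clay): t_3 = 11.3 × 0.07 / 0.001119 = 707.0 d
Total t = Σ t_i = 2971 days = 8.135 years.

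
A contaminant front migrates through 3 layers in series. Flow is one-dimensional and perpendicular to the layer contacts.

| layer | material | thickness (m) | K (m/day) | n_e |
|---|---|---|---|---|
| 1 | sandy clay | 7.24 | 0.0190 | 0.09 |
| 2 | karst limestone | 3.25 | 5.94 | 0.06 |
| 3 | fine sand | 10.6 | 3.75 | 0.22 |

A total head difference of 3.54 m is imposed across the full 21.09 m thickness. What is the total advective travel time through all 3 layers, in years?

0.945

With flow normal to the layers, continuity requires the same specific discharge q through every layer.
Σ(b_i/K_i) = 7.24/0.0190 + 3.25/5.94 + 10.6/3.75 = 384.4 d.
q = Δh / Σ(b_i/K_i) = 3.54 / 384.4 = 0.009209 m/day.
In each layer the seepage velocity is v_i = q/n_i, so the layer transit time is t_i = b_i·n_i / q:
  layer 1 (sandy clay): t_1 = 7.24 × 0.09 / 0.009209 = 70.76 d
  layer 2 (karst limestone): t_2 = 3.25 × 0.06 / 0.009209 = 21.18 d
  layer 3 (fine sand): t_3 = 10.6 × 0.22 / 0.009209 = 253.2 d
Total t = Σ t_i = 345.2 days = 0.9451 years.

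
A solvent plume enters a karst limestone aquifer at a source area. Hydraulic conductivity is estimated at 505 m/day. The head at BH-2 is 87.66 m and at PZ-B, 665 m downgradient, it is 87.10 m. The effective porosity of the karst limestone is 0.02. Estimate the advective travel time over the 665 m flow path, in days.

Hydraulic gradient i = (87.66 − 87.10) / 665 = 0.56 / 665 = 0.0008421.
Darcy flux q = K · i = 505.0 × 0.0008421 = 0.4253 m/day.
Seepage velocity v = q / n_e = 0.4253 / 0.02 = 21.26 m/day.
Travel time t = L / v = 665 / 21.26 = 31.27 days.

31.3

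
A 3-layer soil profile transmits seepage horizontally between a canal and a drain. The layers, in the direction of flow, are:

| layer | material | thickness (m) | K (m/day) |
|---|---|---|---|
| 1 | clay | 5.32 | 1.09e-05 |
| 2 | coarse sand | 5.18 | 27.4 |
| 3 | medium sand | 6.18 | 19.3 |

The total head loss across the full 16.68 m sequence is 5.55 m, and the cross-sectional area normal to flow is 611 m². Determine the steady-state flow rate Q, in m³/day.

0.00695

Flow is perpendicular to layering, so the layers act in series and the equivalent K is the thickness-weighted harmonic mean.
Total thickness L = 5.32 + 5.18 + 6.18 = 16.68 m.
Σ(b_i/K_i) = 5.32/1.09e-05 + 5.18/27.4 + 6.18/19.3 = 4.881e+05 d.
K_eq = L / Σ(b_i/K_i) = 16.68 / 4.881e+05 = 3.418e-05 m/day.
Q = K_eq · A · (Δh/L) = 3.418e-05 × 611 × (5.55/16.68) = 0.006948 m³/day.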